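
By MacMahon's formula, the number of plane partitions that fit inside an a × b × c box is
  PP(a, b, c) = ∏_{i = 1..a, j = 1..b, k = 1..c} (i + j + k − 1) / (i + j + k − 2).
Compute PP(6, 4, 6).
PP(6, 4, 6) = 1447482465

Evaluate the triple product over i = 1..6, j = 1..4, k = 1..6. The factors are (2/1) · (3/2) · (4/3) · (5/4) · (6/5) · (7/6) · (3/2) · (4/3) · … (144 factors total). The numerators and denominators telescope so the product is an integer; carrying out the multiplication exactly gives PP(6, 4, 6) = 1447482465.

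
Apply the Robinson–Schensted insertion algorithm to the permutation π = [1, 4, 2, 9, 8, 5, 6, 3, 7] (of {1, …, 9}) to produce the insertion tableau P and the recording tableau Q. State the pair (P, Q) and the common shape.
P = [1, 2, 3, 6, 7] / [4, 5] / [8] / [9];  Q = [1, 2, 4, 7, 9] / [3, 5] / [6] / [8];  common shape = (5, 2, 1, 1)

Row-insert the values π_1, π_2, … into P one at a time, bumping the leftmost entry strictly greater than the inserted value down to the next row. The recording tableau Q records, in position (i, j), the step at which that cell was added to P.
  Insert 1 (step 1): P = [1];  Q = [1]
  Insert 4 (step 2): P = [1, 4];  Q = [1, 2]
  Insert 2 (step 3): P = [1, 2] / [4];  Q = [1, 2] / [3]
  Insert 9 (step 4): P = [1, 2, 9] / [4];  Q = [1, 2, 4] / [3]
  Insert 8 (step 5): P = [1, 2, 8] / [4, 9];  Q = [1, 2, 4] / [3, 5]
  Insert 5 (step 6): P = [1, 2, 5] / [4, 8] / [9];  Q = [1, 2, 4] / [3, 5] / [6]
  Insert 6 (step 7): P = [1, 2, 5, 6] / [4, 8] / [9];  Q = [1, 2, 4, 7] / [3, 5] / [6]
  Insert 3 (step 8): P = [1, 2, 3, 6] / [4, 5] / [8] / [9];  Q = [1, 2, 4, 7] / [3, 5] / [6] / [8]
  Insert 7 (step 9): P = [1, 2, 3, 6, 7] / [4, 5] / [8] / [9];  Q = [1, 2, 4, 7, 9] / [3, 5] / [6] / [8]
Final shape: (5, 2, 1, 1).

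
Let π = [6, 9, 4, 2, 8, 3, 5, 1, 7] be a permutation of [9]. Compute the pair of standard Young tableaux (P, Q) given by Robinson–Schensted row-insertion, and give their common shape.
P = [1, 3, 5, 7] / [2, 8] / [4, 9] / [6];  Q = [1, 2, 7, 9] / [3, 5] / [4, 6] / [8];  common shape = (4, 2, 2, 1)

Row-insert the values π_1, π_2, … into P one at a time, bumping the leftmost entry strictly greater than the inserted value down to the next row. The recording tableau Q records, in position (i, j), the step at which that cell was added to P.
  Insert 6 (step 1): P = [6];  Q = [1]
  Insert 9 (step 2): P = [6, 9];  Q = [1, 2]
  Insert 4 (step 3): P = [4, 9] / [6];  Q = [1, 2] / [3]
  Insert 2 (step 4): P = [2, 9] / [4] / [6];  Q = [1, 2] / [3] / [4]
  Insert 8 (step 5): P = [2, 8] / [4, 9] / [6];  Q = [1, 2] / [3, 5] / [4]
  Insert 3 (step 6): P = [2, 3] / [4, 8] / [6, 9];  Q = [1, 2] / [3, 5] / [4, 6]
  Insert 5 (step 7): P = [2, 3, 5] / [4, 8] / [6, 9];  Q = [1, 2, 7] / [3, 5] / [4, 6]
  Insert 1 (step 8): P = [1, 3, 5] / [2, 8] / [4, 9] / [6];  Q = [1, 2, 7] / [3, 5] / [4, 6] / [8]
  Insert 7 (step 9): P = [1, 3, 5, 7] / [2, 8] / [4, 9] / [6];  Q = [1, 2, 7, 9] / [3, 5] / [4, 6] / [8]
Final shape: (4, 2, 2, 1).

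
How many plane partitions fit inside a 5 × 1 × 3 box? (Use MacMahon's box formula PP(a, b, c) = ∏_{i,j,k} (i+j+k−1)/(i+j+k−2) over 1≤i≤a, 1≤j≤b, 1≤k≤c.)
PP(5, 1, 3) = 56

Evaluate the triple product over i = 1..5, j = 1..1, k = 1..3. The factors are (2/1) · (3/2) · (4/3) · (3/2) · (4/3) · (5/4) · (4/3) · (5/4) · … (15 factors total). The numerators and denominators telescope so the product is an integer; carrying out the multiplication exactly gives PP(5, 1, 3) = 56.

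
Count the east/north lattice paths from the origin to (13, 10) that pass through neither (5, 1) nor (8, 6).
Number of paths = 662164

Inclusion–exclusion. Total paths: C(23, 13) = 1144066. Through P₁: C(6, 5)·C(17, 8) = 145860. Through P₂: C(14, 8)·C(9, 5) = 378378. Since P₁ is strictly southwest of P₂, a monotone path through both must visit P₁ then P₂; paths through both = C(6, 5)·C(8, 3)·C(9, 5) = 42336. Avoid both = 1144066 − 145860 − 378378 + 42336 = 662164.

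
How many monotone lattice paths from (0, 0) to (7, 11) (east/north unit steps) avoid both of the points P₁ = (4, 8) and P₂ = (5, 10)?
Number of paths = 17370

Inclusion–exclusion. Total paths: C(18, 7) = 31824. Through P₁: C(12, 4)·C(6, 3) = 9900. Through P₂: C(15, 5)·C(3, 2) = 9009. Since P₁ is strictly southwest of P₂, a monotone path through both must visit P₁ then P₂; paths through both = C(12, 4)·C(3, 1)·C(3, 2) = 4455. Avoid both = 31824 − 9900 − 9009 + 4455 = 17370.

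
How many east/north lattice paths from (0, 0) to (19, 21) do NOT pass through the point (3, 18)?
Number of paths = 131281119630

Total paths from (0, 0) to (19, 21): C(40, 19) = 131282408400. Paths through (3, 18): (paths (0, 0) → (3, 18)) × (paths (3, 18) → (19, 21)) = C(21, 3) · C(19, 16) = 1330 · 969 = 1288770. Avoidance count = 131282408400 − 1288770 = 131281119630.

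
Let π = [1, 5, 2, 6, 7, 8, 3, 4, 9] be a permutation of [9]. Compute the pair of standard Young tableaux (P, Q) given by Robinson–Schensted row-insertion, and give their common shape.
P = [1, 2, 3, 4, 8, 9] / [5, 6, 7];  Q = [1, 2, 4, 5, 6, 9] / [3, 7, 8];  common shape = (6, 3)

Row-insert the values π_1, π_2, … into P one at a time, bumping the leftmost entry strictly greater than the inserted value down to the next row. The recording tableau Q records, in position (i, j), the step at which that cell was added to P.
  Insert 1 (step 1): P = [1];  Q = [1]
  Insert 5 (step 2): P = [1, 5];  Q = [1, 2]
  Insert 2 (step 3): P = [1, 2] / [5];  Q = [1, 2] / [3]
  Insert 6 (step 4): P = [1, 2, 6] / [5];  Q = [1, 2, 4] / [3]
  Insert 7 (step 5): P = [1, 2, 6, 7] / [5];  Q = [1, 2, 4, 5] / [3]
  Insert 8 (step 6): P = [1, 2, 6, 7, 8] / [5];  Q = [1, 2, 4, 5, 6] / [3]
  Insert 3 (step 7): P = [1, 2, 3, 7, 8] / [5, 6];  Q = [1, 2, 4, 5, 6] / [3, 7]
  Insert 4 (step 8): P = [1, 2, 3, 4, 8] / [5, 6, 7];  Q = [1, 2, 4, 5, 6] / [3, 7, 8]
  Insert 9 (step 9): P = [1, 2, 3, 4, 8, 9] / [5, 6, 7];  Q = [1, 2, 4, 5, 6, 9] / [3, 7, 8]
Final shape: (6, 3).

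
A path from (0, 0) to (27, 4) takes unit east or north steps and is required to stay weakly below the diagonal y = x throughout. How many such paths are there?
Number of paths = 26970

By the reflection principle (André's argument), the number of monotone paths to (27, 4) with n ≤ m that never go above y = x is C(31, 27) − C(31, 28) = 31465 − 4495 = 26970.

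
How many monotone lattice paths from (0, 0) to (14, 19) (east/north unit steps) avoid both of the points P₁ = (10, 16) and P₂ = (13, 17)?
Number of paths = 337359745

Inclusion–exclusion. Total paths: C(33, 14) = 818809200. Through P₁: C(26, 10)·C(7, 4) = 185910725. Through P₂: C(30, 13)·C(3, 1) = 359279550. Since P₁ is strictly southwest of P₂, a monotone path through both must visit P₁ then P₂; paths through both = C(26, 10)·C(4, 3)·C(3, 1) = 63740820. Avoid both = 818809200 − 185910725 − 359279550 + 63740820 = 337359745.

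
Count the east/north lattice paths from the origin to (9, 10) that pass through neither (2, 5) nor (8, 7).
Number of paths = 52358

Inclusion–exclusion. Total paths: C(19, 9) = 92378. Through P₁: C(7, 2)·C(12, 7) = 16632. Through P₂: C(15, 8)·C(4, 1) = 25740. Since P₁ is strictly southwest of P₂, a monotone path through both must visit P₁ then P₂; paths through both = C(7, 2)·C(8, 6)·C(4, 1) = 2352. Avoid both = 92378 − 16632 − 25740 + 2352 = 52358.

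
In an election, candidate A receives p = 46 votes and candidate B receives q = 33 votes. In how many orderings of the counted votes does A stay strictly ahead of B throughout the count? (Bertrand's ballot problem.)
Strict-lead orderings = 3081049081728492337190

Total orderings of the 79 votes with 46 for A: C(79, 46) = 18723298265888530356770. By the Bertrand ballot formula (Cycle Lemma / reflection principle), the number of orderings in which A is strictly ahead of B throughout is (p − q)/(p + q) · C(p + q, p) = (46 − 33)/(46 + 33) · 18723298265888530356770 = 3081049081728492337190.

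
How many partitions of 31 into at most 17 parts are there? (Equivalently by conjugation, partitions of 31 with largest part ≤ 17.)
p(31, parts ≤ 17) = 6469

Use the recurrence p(n, m) = p(n, m−1) + p(n−m, m): either the largest part is < m (count p(n, m−1)) or the largest part is exactly m (remove one copy of m, count p(n−m, m)). With p(0, ·) = 1 this gives p(31, parts ≤ 17) = 6469. (By conjugating Young diagrams, this also counts partitions of 31 into at most 17 parts.)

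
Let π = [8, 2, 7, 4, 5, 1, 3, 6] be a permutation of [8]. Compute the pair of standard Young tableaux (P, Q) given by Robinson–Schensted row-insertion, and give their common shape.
P = [1, 3, 5, 6] / [2, 4] / [7] / [8];  Q = [1, 3, 5, 8] / [2, 7] / [4] / [6];  common shape = (4, 2, 1, 1)

Row-insert the values π_1, π_2, … into P one at a time, bumping the leftmost entry strictly greater than the inserted value down to the next row. The recording tableau Q records, in position (i, j), the step at which that cell was added to P.
  Insert 8 (step 1): P = [8];  Q = [1]
  Insert 2 (step 2): P = [2] / [8];  Q = [1] / [2]
  Insert 7 (step 3): P = [2, 7] / [8];  Q = [1, 3] / [2]
  Insert 4 (step 4): P = [2, 4] / [7] / [8];  Q = [1, 3] / [2] / [4]
  Insert 5 (step 5): P = [2, 4, 5] / [7] / [8];  Q = [1, 3, 5] / [2] / [4]
  Insert 1 (step 6): P = [1, 4, 5] / [2] / [7] / [8];  Q = [1, 3, 5] / [2] / [4] / [6]
  Insert 3 (step 7): P = [1, 3, 5] / [2, 4] / [7] / [8];  Q = [1, 3, 5] / [2, 7] / [4] / [6]
  Insert 6 (step 8): P = [1, 3, 5, 6] / [2, 4] / [7] / [8];  Q = [1, 3, 5, 8] / [2, 7] / [4] / [6]
Final shape: (4, 2, 1, 1).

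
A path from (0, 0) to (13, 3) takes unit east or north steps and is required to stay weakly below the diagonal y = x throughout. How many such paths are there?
Number of paths = 440

By the reflection principle (André's argument), the number of monotone paths to (13, 3) with n ≤ m that never go above y = x is C(16, 13) − C(16, 14) = 560 − 120 = 440.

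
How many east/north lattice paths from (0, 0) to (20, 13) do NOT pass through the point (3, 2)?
Number of paths = 358424640

Total paths from (0, 0) to (20, 13): C(33, 20) = 573166440. Paths through (3, 2): (paths (0, 0) → (3, 2)) × (paths (3, 2) → (20, 13)) = C(5, 3) · C(28, 17) = 10 · 21474180 = 214741800. Avoidance count = 573166440 − 214741800 = 358424640.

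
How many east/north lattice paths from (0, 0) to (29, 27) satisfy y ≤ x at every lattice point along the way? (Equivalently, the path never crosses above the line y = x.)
Number of paths = 738494264901008

By the reflection principle (André's argument), the number of monotone paths to (29, 27) with n ≤ m that never go above y = x is C(56, 29) − C(56, 30) = 7384942649010080 − 6646448384109072 = 738494264901008.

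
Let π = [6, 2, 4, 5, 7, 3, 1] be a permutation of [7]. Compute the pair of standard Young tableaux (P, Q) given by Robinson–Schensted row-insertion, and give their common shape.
P = [1, 3, 5, 7] / [2] / [4] / [6];  Q = [1, 3, 4, 5] / [2] / [6] / [7];  common shape = (4, 1, 1, 1)

Row-insert the values π_1, π_2, … into P one at a time, bumping the leftmost entry strictly greater than the inserted value down to the next row. The recording tableau Q records, in position (i, j), the step at which that cell was added to P.
  Insert 6 (step 1): P = [6];  Q = [1]
  Insert 2 (step 2): P = [2] / [6];  Q = [1] / [2]
  Insert 4 (step 3): P = [2, 4] / [6];  Q = [1, 3] / [2]
  Insert 5 (step 4): P = [2, 4, 5] / [6];  Q = [1, 3, 4] / [2]
  Insert 7 (step 5): P = [2, 4, 5, 7] / [6];  Q = [1, 3, 4, 5] / [2]
  Insert 3 (step 6): P = [2, 3, 5, 7] / [4] / [6];  Q = [1, 3, 4, 5] / [2] / [6]
  Insert 1 (step 7): P = [1, 3, 5, 7] / [2] / [4] / [6];  Q = [1, 3, 4, 5] / [2] / [6] / [7]
Final shape: (4, 1, 1, 1).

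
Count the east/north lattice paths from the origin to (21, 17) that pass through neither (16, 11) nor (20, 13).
Number of paths = 20869645815

Inclusion–exclusion. Total paths: C(38, 21) = 28781143380. Through P₁: C(27, 16)·C(11, 5) = 6023507490. Through P₂: C(33, 20)·C(5, 1) = 2865832200. Since P₁ is strictly southwest of P₂, a monotone path through both must visit P₁ then P₂; paths through both = C(27, 16)·C(6, 4)·C(5, 1) = 977842125. Avoid both = 28781143380 − 6023507490 − 2865832200 + 977842125 = 20869645815.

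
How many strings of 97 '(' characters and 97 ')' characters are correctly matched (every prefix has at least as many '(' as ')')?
C_97 = 14657929356129575437016877846657032761712954950899755100

These balanced parentheses are counted by the Catalan number C_n = (1/(n + 1)) · C(2n, n). For n = 97: C_97 = (1/98) · C(194, 97) = 1436477076900698392827654028972389210647869585188175999800/98 = 14657929356129575437016877846657032761712954950899755100.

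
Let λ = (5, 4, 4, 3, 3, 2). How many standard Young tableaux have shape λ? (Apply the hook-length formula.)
# SYT of shape (5, 4, 4, 3, 3, 2) = 224478540

Hook-length formula: f^λ = n! / Π hook(c), product over all cells c of the Young diagram. For λ = (5, 4, 4, 3, 3, 2), n = 21 boxes. Hook lengths by row (left-to-right, top-to-bottom): [10, 9, 7, 4, 1]; [8, 7, 5, 2]; [7, 6, 4, 1]; [5, 4, 2]; [4, 3, 1]; [2, 1]. Product of hooks = 227598336000. So f^λ = 21! / 227598336000 = 51090942171709440000 / 227598336000 = 224478540.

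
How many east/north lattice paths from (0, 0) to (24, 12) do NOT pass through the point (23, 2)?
Number of paths = 1251674400

Total paths from (0, 0) to (24, 12): C(36, 24) = 1251677700. Paths through (23, 2): (paths (0, 0) → (23, 2)) × (paths (23, 2) → (24, 12)) = C(25, 23) · C(11, 1) = 300 · 11 = 3300. Avoidance count = 1251677700 − 3300 = 1251674400.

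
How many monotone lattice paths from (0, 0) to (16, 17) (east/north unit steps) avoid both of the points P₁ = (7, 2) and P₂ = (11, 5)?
Number of paths = 1100500662

Inclusion–exclusion. Total paths: C(33, 16) = 1166803110. Through P₁: C(9, 7)·C(24, 9) = 47070144. Through P₂: C(16, 11)·C(17, 5) = 27029184. Since P₁ is strictly southwest of P₂, a monotone path through both must visit P₁ then P₂; paths through both = C(9, 7)·C(7, 4)·C(17, 5) = 7796880. Avoid both = 1166803110 − 47070144 − 27029184 + 7796880 = 1100500662.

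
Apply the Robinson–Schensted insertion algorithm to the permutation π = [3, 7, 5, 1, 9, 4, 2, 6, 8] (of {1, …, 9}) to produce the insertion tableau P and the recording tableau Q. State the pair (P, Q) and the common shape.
P = [1, 2, 6, 8] / [3, 4, 9] / [5] / [7];  Q = [1, 2, 5, 9] / [3, 6, 8] / [4] / [7];  common shape = (4, 3, 1, 1)

Row-insert the values π_1, π_2, … into P one at a time, bumping the leftmost entry strictly greater than the inserted value down to the next row. The recording tableau Q records, in position (i, j), the step at which that cell was added to P.
  Insert 3 (step 1): P = [3];  Q = [1]
  Insert 7 (step 2): P = [3, 7];  Q = [1, 2]
  Insert 5 (step 3): P = [3, 5] / [7];  Q = [1, 2] / [3]
  Insert 1 (step 4): P = [1, 5] / [3] / [7];  Q = [1, 2] / [3] / [4]
  Insert 9 (step 5): P = [1, 5, 9] / [3] / [7];  Q = [1, 2, 5] / [3] / [4]
  Insert 4 (step 6): P = [1, 4, 9] / [3, 5] / [7];  Q = [1, 2, 5] / [3, 6] / [4]
  Insert 2 (step 7): P = [1, 2, 9] / [3, 4] / [5] / [7];  Q = [1, 2, 5] / [3, 6] / [4] / [7]
  Insert 6 (step 8): P = [1, 2, 6] / [3, 4, 9] / [5] / [7];  Q = [1, 2, 5] / [3, 6, 8] / [4] / [7]
  Insert 8 (step 9): P = [1, 2, 6, 8] / [3, 4, 9] / [5] / [7];  Q = [1, 2, 5, 9] / [3, 6, 8] / [4] / [7]
Final shape: (4, 3, 1, 1).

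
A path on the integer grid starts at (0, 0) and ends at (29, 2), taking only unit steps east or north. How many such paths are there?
Number of paths = 465

A monotone lattice path from (0, 0) to (29, 2) consists of 29 east steps and 2 north steps in some order, so it is determined by which 29 of the 31 steps are east. The count is C(31, 29) = 465.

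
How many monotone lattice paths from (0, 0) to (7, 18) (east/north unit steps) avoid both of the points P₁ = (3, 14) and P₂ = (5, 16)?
Number of paths = 335486

Inclusion–exclusion. Total paths: C(25, 7) = 480700. Through P₁: C(17, 3)·C(8, 4) = 47600. Through P₂: C(21, 5)·C(4, 2) = 122094. Since P₁ is strictly southwest of P₂, a monotone path through both must visit P₁ then P₂; paths through both = C(17, 3)·C(4, 2)·C(4, 2) = 24480. Avoid both = 480700 − 47600 − 122094 + 24480 = 335486.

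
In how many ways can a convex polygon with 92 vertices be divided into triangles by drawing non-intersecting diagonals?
C_90 = 1000134600800354781929399250536541864362461089950800

These polygon triangulations are counted by the Catalan number C_n = (1/(n + 1)) · C(2n, n). For n = 90: C_90 = (1/91) · C(180, 90) = 91012248672832285155575331798825309656983959185522800/91 = 1000134600800354781929399250536541864362461089950800.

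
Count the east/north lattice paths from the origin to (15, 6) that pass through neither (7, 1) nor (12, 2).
Number of paths = 42463

Inclusion–exclusion. Total paths: C(21, 15) = 54264. Through P₁: C(8, 7)·C(13, 8) = 10296. Through P₂: C(14, 12)·C(7, 3) = 3185. Since P₁ is strictly southwest of P₂, a monotone path through both must visit P₁ then P₂; paths through both = C(8, 7)·C(6, 5)·C(7, 3) = 1680. Avoid both = 54264 − 10296 − 3185 + 1680 = 42463.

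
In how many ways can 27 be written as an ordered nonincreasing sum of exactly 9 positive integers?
p(27, 9 parts) = 318

Partitions of n into exactly k parts are in bijection with partitions of n − k into at most k parts (subtract 1 from each part). So p(27, exactly 9) = p(18, parts ≤ 9). Computing via the recurrence p(m, j) = p(m, j−1) + p(m−j, j) gives 318.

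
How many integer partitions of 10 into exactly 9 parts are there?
p(10, 9 parts) = 1

Partitions of n into exactly k parts ↔ partitions of n − k into at most k parts (subtract 1 from each part). For n = 10, k = 9, the partitions are: 2+1+1+1+1+1+1+1+1. Count = 1.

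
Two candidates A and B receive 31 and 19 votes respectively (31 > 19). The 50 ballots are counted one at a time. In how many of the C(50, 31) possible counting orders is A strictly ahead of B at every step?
Strict-lead orderings = 7297426411968

Total orderings of the 50 votes with 31 for A: C(50, 31) = 30405943383200. By the Bertrand ballot formula (Cycle Lemma / reflection principle), the number of orderings in which A is strictly ahead of B throughout is (p − q)/(p + q) · C(p + q, p) = (31 − 19)/(31 + 19) · 30405943383200 = 7297426411968.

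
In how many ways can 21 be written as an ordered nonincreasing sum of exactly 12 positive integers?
p(21, 12 parts) = 30

Partitions of n into exactly k parts are in bijection with partitions of n − k into at most k parts (subtract 1 from each part). So p(21, exactly 12) = p(9, parts ≤ 12). Computing via the recurrence p(m, j) = p(m, j−1) + p(m−j, j) gives 30.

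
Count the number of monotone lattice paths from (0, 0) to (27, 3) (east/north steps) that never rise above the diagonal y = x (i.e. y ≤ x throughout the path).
Number of paths = 3625

By the reflection principle (André's argument), the number of monotone paths to (27, 3) with n ≤ m that never go above y = x is C(30, 27) − C(30, 28) = 4060 − 435 = 3625.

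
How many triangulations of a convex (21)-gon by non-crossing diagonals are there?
C_19 = 1767263190

These polygon triangulations are counted by the Catalan number C_n = (1/(n + 1)) · C(2n, n). For n = 19: C_19 = (1/20) · C(38, 19) = 35345263800/20 = 1767263190.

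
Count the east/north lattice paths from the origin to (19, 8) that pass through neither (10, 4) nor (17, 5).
Number of paths = 1321100

Inclusion–exclusion. Total paths: C(27, 19) = 2220075. Through P₁: C(14, 10)·C(13, 9) = 715715. Through P₂: C(22, 17)·C(5, 2) = 263340. Since P₁ is strictly southwest of P₂, a monotone path through both must visit P₁ then P₂; paths through both = C(14, 10)·C(8, 7)·C(5, 2) = 80080. Avoid both = 2220075 − 715715 − 263340 + 80080 = 1321100.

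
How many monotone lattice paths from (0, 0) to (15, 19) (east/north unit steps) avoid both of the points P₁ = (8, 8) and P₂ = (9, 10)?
Number of paths = 1177283800

Inclusion–exclusion. Total paths: C(34, 15) = 1855967520. Through P₁: C(16, 8)·C(18, 7) = 409574880. Through P₂: C(19, 9)·C(15, 6) = 462351890. Since P₁ is strictly southwest of P₂, a monotone path through both must visit P₁ then P₂; paths through both = C(16, 8)·C(3, 1)·C(15, 6) = 193243050. Avoid both = 1855967520 − 409574880 − 462351890 + 193243050 = 1177283800.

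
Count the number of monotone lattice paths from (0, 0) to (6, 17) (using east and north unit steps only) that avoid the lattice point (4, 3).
Number of paths = 96747

Total paths from (0, 0) to (6, 17): C(23, 6) = 100947. Paths through (4, 3): (paths (0, 0) → (4, 3)) × (paths (4, 3) → (6, 17)) = C(7, 4) · C(16, 2) = 35 · 120 = 4200. Avoidance count = 100947 − 4200 = 96747.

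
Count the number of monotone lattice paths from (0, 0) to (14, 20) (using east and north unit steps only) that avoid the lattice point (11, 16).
Number of paths = 935649315

Total paths from (0, 0) to (14, 20): C(34, 14) = 1391975640. Paths through (11, 16): (paths (0, 0) → (11, 16)) × (paths (11, 16) → (14, 20)) = C(27, 11) · C(7, 3) = 13037895 · 35 = 456326325. Avoidance count = 1391975640 − 456326325 = 935649315.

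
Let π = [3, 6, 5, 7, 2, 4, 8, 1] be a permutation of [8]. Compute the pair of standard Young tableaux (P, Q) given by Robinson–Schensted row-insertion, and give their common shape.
P = [1, 4, 7, 8] / [2, 5] / [3] / [6];  Q = [1, 2, 4, 7] / [3, 6] / [5] / [8];  common shape = (4, 2, 1, 1)

Row-insert the values π_1, π_2, … into P one at a time, bumping the leftmost entry strictly greater than the inserted value down to the next row. The recording tableau Q records, in position (i, j), the step at which that cell was added to P.
  Insert 3 (step 1): P = [3];  Q = [1]
  Insert 6 (step 2): P = [3, 6];  Q = [1, 2]
  Insert 5 (step 3): P = [3, 5] / [6];  Q = [1, 2] / [3]
  Insert 7 (step 4): P = [3, 5, 7] / [6];  Q = [1, 2, 4] / [3]
  Insert 2 (step 5): P = [2, 5, 7] / [3] / [6];  Q = [1, 2, 4] / [3] / [5]
  Insert 4 (step 6): P = [2, 4, 7] / [3, 5] / [6];  Q = [1, 2, 4] / [3, 6] / [5]
  Insert 8 (step 7): P = [2, 4, 7, 8] / [3, 5] / [6];  Q = [1, 2, 4, 7] / [3, 6] / [5]
  Insert 1 (step 8): P = [1, 4, 7, 8] / [2, 5] / [3] / [6];  Q = [1, 2, 4, 7] / [3, 6] / [5] / [8]
Final shape: (4, 2, 1, 1).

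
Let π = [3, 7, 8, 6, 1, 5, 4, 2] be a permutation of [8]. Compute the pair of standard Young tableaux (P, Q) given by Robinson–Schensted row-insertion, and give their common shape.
P = [1, 2, 8] / [3, 4] / [5] / [6] / [7];  Q = [1, 2, 3] / [4, 6] / [5] / [7] / [8];  common shape = (3, 2, 1, 1, 1)

Row-insert the values π_1, π_2, … into P one at a time, bumping the leftmost entry strictly greater than the inserted value down to the next row. The recording tableau Q records, in position (i, j), the step at which that cell was added to P.
  Insert 3 (step 1): P = [3];  Q = [1]
  Insert 7 (step 2): P = [3, 7];  Q = [1, 2]
  Insert 8 (step 3): P = [3, 7, 8];  Q = [1, 2, 3]
  Insert 6 (step 4): P = [3, 6, 8] / [7];  Q = [1, 2, 3] / [4]
  Insert 1 (step 5): P = [1, 6, 8] / [3] / [7];  Q = [1, 2, 3] / [4] / [5]
  Insert 5 (step 6): P = [1, 5, 8] / [3, 6] / [7];  Q = [1, 2, 3] / [4, 6] / [5]
  Insert 4 (step 7): P = [1, 4, 8] / [3, 5] / [6] / [7];  Q = [1, 2, 3] / [4, 6] / [5] / [7]
  Insert 2 (step 8): P = [1, 2, 8] / [3, 4] / [5] / [6] / [7];  Q = [1, 2, 3] / [4, 6] / [5] / [7] / [8]
Final shape: (3, 2, 1, 1, 1).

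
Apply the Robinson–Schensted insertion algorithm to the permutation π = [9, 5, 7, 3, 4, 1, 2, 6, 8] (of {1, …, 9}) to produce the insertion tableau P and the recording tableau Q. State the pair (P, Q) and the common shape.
P = [1, 2, 6, 8] / [3, 4] / [5, 7] / [9];  Q = [1, 3, 8, 9] / [2, 5] / [4, 7] / [6];  common shape = (4, 2, 2, 1)

Row-insert the values π_1, π_2, … into P one at a time, bumping the leftmost entry strictly greater than the inserted value down to the next row. The recording tableau Q records, in position (i, j), the step at which that cell was added to P.
  Insert 9 (step 1): P = [9];  Q = [1]
  Insert 5 (step 2): P = [5] / [9];  Q = [1] / [2]
  Insert 7 (step 3): P = [5, 7] / [9];  Q = [1, 3] / [2]
  Insert 3 (step 4): P = [3, 7] / [5] / [9];  Q = [1, 3] / [2] / [4]
  Insert 4 (step 5): P = [3, 4] / [5, 7] / [9];  Q = [1, 3] / [2, 5] / [4]
  Insert 1 (step 6): P = [1, 4] / [3, 7] / [5] / [9];  Q = [1, 3] / [2, 5] / [4] / [6]
  Insert 2 (step 7): P = [1, 2] / [3, 4] / [5, 7] / [9];  Q = [1, 3] / [2, 5] / [4, 7] / [6]
  Insert 6 (step 8): P = [1, 2, 6] / [3, 4] / [5, 7] / [9];  Q = [1, 3, 8] / [2, 5] / [4, 7] / [6]
  Insert 8 (step 9): P = [1, 2, 6, 8] / [3, 4] / [5, 7] / [9];  Q = [1, 3, 8, 9] / [2, 5] / [4, 7] / [6]
Final shape: (4, 2, 2, 1).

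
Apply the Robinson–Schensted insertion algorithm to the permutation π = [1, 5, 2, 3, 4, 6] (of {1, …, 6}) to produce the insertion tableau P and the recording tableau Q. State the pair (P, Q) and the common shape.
P = [1, 2, 3, 4, 6] / [5];  Q = [1, 2, 4, 5, 6] / [3];  common shape = (5, 1)

Row-insert the values π_1, π_2, … into P one at a time, bumping the leftmost entry strictly greater than the inserted value down to the next row. The recording tableau Q records, in position (i, j), the step at which that cell was added to P.
  Insert 1 (step 1): P = [1];  Q = [1]
  Insert 5 (step 2): P = [1, 5];  Q = [1, 2]
  Insert 2 (step 3): P = [1, 2] / [5];  Q = [1, 2] / [3]
  Insert 3 (step 4): P = [1, 2, 3] / [5];  Q = [1, 2, 4] / [3]
  Insert 4 (step 5): P = [1, 2, 3, 4] / [5];  Q = [1, 2, 4, 5] / [3]
  Insert 6 (step 6): P = [1, 2, 3, 4, 6] / [5];  Q = [1, 2, 4, 5, 6] / [3]
Final shape: (5, 1).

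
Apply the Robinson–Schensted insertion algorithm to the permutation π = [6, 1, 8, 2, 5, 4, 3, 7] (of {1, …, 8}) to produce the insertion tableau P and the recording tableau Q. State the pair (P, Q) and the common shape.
P = [1, 2, 3, 7] / [4, 8] / [5] / [6];  Q = [1, 3, 5, 8] / [2, 4] / [6] / [7];  common shape = (4, 2, 1, 1)

Row-insert the values π_1, π_2, … into P one at a time, bumping the leftmost entry strictly greater than the inserted value down to the next row. The recording tableau Q records, in position (i, j), the step at which that cell was added to P.
  Insert 6 (step 1): P = [6];  Q = [1]
  Insert 1 (step 2): P = [1] / [6];  Q = [1] / [2]
  Insert 8 (step 3): P = [1, 8] / [6];  Q = [1, 3] / [2]
  Insert 2 (step 4): P = [1, 2] / [6, 8];  Q = [1, 3] / [2, 4]
  Insert 5 (step 5): P = [1, 2, 5] / [6, 8];  Q = [1, 3, 5] / [2, 4]
  Insert 4 (step 6): P = [1, 2, 4] / [5, 8] / [6];  Q = [1, 3, 5] / [2, 4] / [6]
  Insert 3 (step 7): P = [1, 2, 3] / [4, 8] / [5] / [6];  Q = [1, 3, 5] / [2, 4] / [6] / [7]
  Insert 7 (step 8): P = [1, 2, 3, 7] / [4, 8] / [5] / [6];  Q = [1, 3, 5, 8] / [2, 4] / [6] / [7]
Final shape: (4, 2, 1, 1).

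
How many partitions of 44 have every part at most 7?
p(44, parts ≤ 7) = 9953

Use the recurrence p(n, m) = p(n, m−1) + p(n−m, m): either the largest part is < m (count p(n, m−1)) or the largest part is exactly m (remove one copy of m, count p(n−m, m)). With p(0, ·) = 1 this gives p(44, parts ≤ 7) = 9953. (By conjugating Young diagrams, this also counts partitions of 44 into at most 7 parts.)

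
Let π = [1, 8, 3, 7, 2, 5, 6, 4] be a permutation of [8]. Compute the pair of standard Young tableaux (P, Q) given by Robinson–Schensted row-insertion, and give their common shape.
P = [1, 2, 4, 6] / [3, 5] / [7] / [8];  Q = [1, 2, 4, 7] / [3, 6] / [5] / [8];  common shape = (4, 2, 1, 1)

Row-insert the values π_1, π_2, … into P one at a time, bumping the leftmost entry strictly greater than the inserted value down to the next row. The recording tableau Q records, in position (i, j), the step at which that cell was added to P.
  Insert 1 (step 1): P = [1];  Q = [1]
  Insert 8 (step 2): P = [1, 8];  Q = [1, 2]
  Insert 3 (step 3): P = [1, 3] / [8];  Q = [1, 2] / [3]
  Insert 7 (step 4): P = [1, 3, 7] / [8];  Q = [1, 2, 4] / [3]
  Insert 2 (step 5): P = [1, 2, 7] / [3] / [8];  Q = [1, 2, 4] / [3] / [5]
  Insert 5 (step 6): P = [1, 2, 5] / [3, 7] / [8];  Q = [1, 2, 4] / [3, 6] / [5]
  Insert 6 (step 7): P = [1, 2, 5, 6] / [3, 7] / [8];  Q = [1, 2, 4, 7] / [3, 6] / [5]
  Insert 4 (step 8): P = [1, 2, 4, 6] / [3, 5] / [7] / [8];  Q = [1, 2, 4, 7] / [3, 6] / [5] / [8]
Final shape: (4, 2, 1, 1).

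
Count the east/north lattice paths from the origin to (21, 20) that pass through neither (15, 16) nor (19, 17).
Number of paths = 135067540020

Inclusion–exclusion. Total paths: C(41, 21) = 269128937220. Through P₁: C(31, 15)·C(10, 6) = 63113440950. Through P₂: C(36, 19)·C(5, 2) = 85974966000. Since P₁ is strictly southwest of P₂, a monotone path through both must visit P₁ then P₂; paths through both = C(31, 15)·C(5, 4)·C(5, 2) = 15027009750. Avoid both = 269128937220 − 63113440950 − 85974966000 + 15027009750 = 135067540020.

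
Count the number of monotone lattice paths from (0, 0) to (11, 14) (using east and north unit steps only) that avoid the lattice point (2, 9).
Number of paths = 4347290

Total paths from (0, 0) to (11, 14): C(25, 11) = 4457400. Paths through (2, 9): (paths (0, 0) → (2, 9)) × (paths (2, 9) → (11, 14)) = C(11, 2) · C(14, 9) = 55 · 2002 = 110110. Avoidance count = 4457400 − 110110 = 4347290.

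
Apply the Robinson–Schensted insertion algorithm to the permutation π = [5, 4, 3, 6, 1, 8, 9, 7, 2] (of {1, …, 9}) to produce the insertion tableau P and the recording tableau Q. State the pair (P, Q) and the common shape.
P = [1, 2, 7, 9] / [3, 6] / [4, 8] / [5];  Q = [1, 4, 6, 7] / [2, 8] / [3, 9] / [5];  common shape = (4, 2, 2, 1)

Row-insert the values π_1, π_2, … into P one at a time, bumping the leftmost entry strictly greater than the inserted value down to the next row. The recording tableau Q records, in position (i, j), the step at which that cell was added to P.
  Insert 5 (step 1): P = [5];  Q = [1]
  Insert 4 (step 2): P = [4] / [5];  Q = [1] / [2]
  Insert 3 (step 3): P = [3] / [4] / [5];  Q = [1] / [2] / [3]
  Insert 6 (step 4): P = [3, 6] / [4] / [5];  Q = [1, 4] / [2] / [3]
  Insert 1 (step 5): P = [1, 6] / [3] / [4] / [5];  Q = [1, 4] / [2] / [3] / [5]
  Insert 8 (step 6): P = [1, 6, 8] / [3] / [4] / [5];  Q = [1, 4, 6] / [2] / [3] / [5]
  Insert 9 (step 7): P = [1, 6, 8, 9] / [3] / [4] / [5];  Q = [1, 4, 6, 7] / [2] / [3] / [5]
  Insert 7 (step 8): P = [1, 6, 7, 9] / [3, 8] / [4] / [5];  Q = [1, 4, 6, 7] / [2, 8] / [3] / [5]
  Insert 2 (step 9): P = [1, 2, 7, 9] / [3, 6] / [4, 8] / [5];  Q = [1, 4, 6, 7] / [2, 8] / [3, 9] / [5]
Final shape: (4, 2, 2, 1).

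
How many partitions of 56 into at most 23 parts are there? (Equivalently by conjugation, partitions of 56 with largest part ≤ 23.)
p(56, parts ≤ 23) = 483076

Use the recurrence p(n, m) = p(n, m−1) + p(n−m, m): either the largest part is < m (count p(n, m−1)) or the largest part is exactly m (remove one copy of m, count p(n−m, m)). With p(0, ·) = 1 this gives p(56, parts ≤ 23) = 483076. (By conjugating Young diagrams, this also counts partitions of 56 into at most 23 parts.)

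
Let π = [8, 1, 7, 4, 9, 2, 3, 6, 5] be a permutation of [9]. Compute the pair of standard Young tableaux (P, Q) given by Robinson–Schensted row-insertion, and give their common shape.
P = [1, 2, 3, 5] / [4, 6] / [7, 9] / [8];  Q = [1, 3, 5, 8] / [2, 7] / [4, 9] / [6];  common shape = (4, 2, 2, 1)

Row-insert the values π_1, π_2, … into P one at a time, bumping the leftmost entry strictly greater than the inserted value down to the next row. The recording tableau Q records, in position (i, j), the step at which that cell was added to P.
  Insert 8 (step 1): P = [8];  Q = [1]
  Insert 1 (step 2): P = [1] / [8];  Q = [1] / [2]
  Insert 7 (step 3): P = [1, 7] / [8];  Q = [1, 3] / [2]
  Insert 4 (step 4): P = [1, 4] / [7] / [8];  Q = [1, 3] / [2] / [4]
  Insert 9 (step 5): P = [1, 4, 9] / [7] / [8];  Q = [1, 3, 5] / [2] / [4]
  Insert 2 (step 6): P = [1, 2, 9] / [4] / [7] / [8];  Q = [1, 3, 5] / [2] / [4] / [6]
  Insert 3 (step 7): P = [1, 2, 3] / [4, 9] / [7] / [8];  Q = [1, 3, 5] / [2, 7] / [4] / [6]
  Insert 6 (step 8): P = [1, 2, 3, 6] / [4, 9] / [7] / [8];  Q = [1, 3, 5, 8] / [2, 7] / [4] / [6]
  Insert 5 (step 9): P = [1, 2, 3, 5] / [4, 6] / [7, 9] / [8];  Q = [1, 3, 5, 8] / [2, 7] / [4, 9] / [6]
Final shape: (4, 2, 2, 1).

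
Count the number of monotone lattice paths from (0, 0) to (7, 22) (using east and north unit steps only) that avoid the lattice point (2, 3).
Number of paths = 1135740

Total paths from (0, 0) to (7, 22): C(29, 7) = 1560780. Paths through (2, 3): (paths (0, 0) → (2, 3)) × (paths (2, 3) → (7, 22)) = C(5, 2) · C(24, 5) = 10 · 42504 = 425040. Avoidance count = 1560780 − 425040 = 1135740.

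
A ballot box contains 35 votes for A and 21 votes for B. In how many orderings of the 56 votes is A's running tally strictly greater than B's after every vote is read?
Strict-lead orderings = 336691526641470

Total orderings of the 56 votes with 35 for A: C(56, 35) = 1346766106565880. By the Bertrand ballot formula (Cycle Lemma / reflection principle), the number of orderings in which A is strictly ahead of B throughout is (p − q)/(p + q) · C(p + q, p) = (35 − 21)/(35 + 21) · 1346766106565880 = 336691526641470.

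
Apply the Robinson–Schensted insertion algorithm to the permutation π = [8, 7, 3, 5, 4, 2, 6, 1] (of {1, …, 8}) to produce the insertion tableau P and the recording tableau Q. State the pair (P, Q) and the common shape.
P = [1, 4, 6] / [2] / [3] / [5] / [7] / [8];  Q = [1, 4, 7] / [2] / [3] / [5] / [6] / [8];  common shape = (3, 1, 1, 1, 1, 1)

Row-insert the values π_1, π_2, … into P one at a time, bumping the leftmost entry strictly greater than the inserted value down to the next row. The recording tableau Q records, in position (i, j), the step at which that cell was added to P.
  Insert 8 (step 1): P = [8];  Q = [1]
  Insert 7 (step 2): P = [7] / [8];  Q = [1] / [2]
  Insert 3 (step 3): P = [3] / [7] / [8];  Q = [1] / [2] / [3]
  Insert 5 (step 4): P = [3, 5] / [7] / [8];  Q = [1, 4] / [2] / [3]
  Insert 4 (step 5): P = [3, 4] / [5] / [7] / [8];  Q = [1, 4] / [2] / [3] / [5]
  Insert 2 (step 6): P = [2, 4] / [3] / [5] / [7] / [8];  Q = [1, 4] / [2] / [3] / [5] / [6]
  Insert 6 (step 7): P = [2, 4, 6] / [3] / [5] / [7] / [8];  Q = [1, 4, 7] / [2] / [3] / [5] / [6]
  Insert 1 (step 8): P = [1, 4, 6] / [2] / [3] / [5] / [7] / [8];  Q = [1, 4, 7] / [2] / [3] / [5] / [6] / [8]
Final shape: (3, 1, 1, 1, 1, 1).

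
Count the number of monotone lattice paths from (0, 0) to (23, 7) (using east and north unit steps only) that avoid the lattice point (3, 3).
Number of paths = 1823280

Total paths from (0, 0) to (23, 7): C(30, 23) = 2035800. Paths through (3, 3): (paths (0, 0) → (3, 3)) × (paths (3, 3) → (23, 7)) = C(6, 3) · C(24, 20) = 20 · 10626 = 212520. Avoidance count = 2035800 − 212520 = 1823280.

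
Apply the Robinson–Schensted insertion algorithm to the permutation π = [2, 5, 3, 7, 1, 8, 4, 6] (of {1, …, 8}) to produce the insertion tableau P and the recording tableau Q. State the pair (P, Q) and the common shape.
P = [1, 3, 4, 6] / [2, 7, 8] / [5];  Q = [1, 2, 4, 6] / [3, 7, 8] / [5];  common shape = (4, 3, 1)

Row-insert the values π_1, π_2, … into P one at a time, bumping the leftmost entry strictly greater than the inserted value down to the next row. The recording tableau Q records, in position (i, j), the step at which that cell was added to P.
  Insert 2 (step 1): P = [2];  Q = [1]
  Insert 5 (step 2): P = [2, 5];  Q = [1, 2]
  Insert 3 (step 3): P = [2, 3] / [5];  Q = [1, 2] / [3]
  Insert 7 (step 4): P = [2, 3, 7] / [5];  Q = [1, 2, 4] / [3]
  Insert 1 (step 5): P = [1, 3, 7] / [2] / [5];  Q = [1, 2, 4] / [3] / [5]
  Insert 8 (step 6): P = [1, 3, 7, 8] / [2] / [5];  Q = [1, 2, 4, 6] / [3] / [5]
  Insert 4 (step 7): P = [1, 3, 4, 8] / [2, 7] / [5];  Q = [1, 2, 4, 6] / [3, 7] / [5]
  Insert 6 (step 8): P = [1, 3, 4, 6] / [2, 7, 8] / [5];  Q = [1, 2, 4, 6] / [3, 7, 8] / [5]
Final shape: (4, 3, 1).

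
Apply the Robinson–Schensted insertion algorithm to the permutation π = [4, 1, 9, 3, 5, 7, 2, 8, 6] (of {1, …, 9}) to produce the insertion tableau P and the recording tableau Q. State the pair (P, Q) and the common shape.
P = [1, 2, 5, 6, 8] / [3, 7] / [4, 9];  Q = [1, 3, 5, 6, 8] / [2, 4] / [7, 9];  common shape = (5, 2, 2)

Row-insert the values π_1, π_2, … into P one at a time, bumping the leftmost entry strictly greater than the inserted value down to the next row. The recording tableau Q records, in position (i, j), the step at which that cell was added to P.
  Insert 4 (step 1): P = [4];  Q = [1]
  Insert 1 (step 2): P = [1] / [4];  Q = [1] / [2]
  Insert 9 (step 3): P = [1, 9] / [4];  Q = [1, 3] / [2]
  Insert 3 (step 4): P = [1, 3] / [4, 9];  Q = [1, 3] / [2, 4]
  Insert 5 (step 5): P = [1, 3, 5] / [4, 9];  Q = [1, 3, 5] / [2, 4]
  Insert 7 (step 6): P = [1, 3, 5, 7] / [4, 9];  Q = [1, 3, 5, 6] / [2, 4]
  Insert 2 (step 7): P = [1, 2, 5, 7] / [3, 9] / [4];  Q = [1, 3, 5, 6] / [2, 4] / [7]
  Insert 8 (step 8): P = [1, 2, 5, 7, 8] / [3, 9] / [4];  Q = [1, 3, 5, 6, 8] / [2, 4] / [7]
  Insert 6 (step 9): P = [1, 2, 5, 6, 8] / [3, 7] / [4, 9];  Q = [1, 3, 5, 6, 8] / [2, 4] / [7, 9]
Final shape: (5, 2, 2).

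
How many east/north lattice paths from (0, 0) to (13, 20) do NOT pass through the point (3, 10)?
Number of paths = 520326224

Total paths from (0, 0) to (13, 20): C(33, 13) = 573166440. Paths through (3, 10): (paths (0, 0) → (3, 10)) × (paths (3, 10) → (13, 20)) = C(13, 3) · C(20, 10) = 286 · 184756 = 52840216. Avoidance count = 573166440 − 52840216 = 520326224.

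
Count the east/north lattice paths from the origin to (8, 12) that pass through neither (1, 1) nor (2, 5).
Number of paths = 43446

Inclusion–exclusion. Total paths: C(20, 8) = 125970. Through P₁: C(2, 1)·C(18, 7) = 63648. Through P₂: C(7, 2)·C(13, 6) = 36036. Since P₁ is strictly southwest of P₂, a monotone path through both must visit P₁ then P₂; paths through both = C(2, 1)·C(5, 1)·C(13, 6) = 17160. Avoid both = 125970 − 63648 − 36036 + 17160 = 43446.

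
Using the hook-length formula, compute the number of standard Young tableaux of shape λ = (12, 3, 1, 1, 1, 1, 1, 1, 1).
# SYT of shape (12, 3, 1, 1, 1, 1, 1, 1, 1) = 11639628

Hook-length formula: f^λ = n! / Π hook(c), product over all cells c of the Young diagram. For λ = (12, 3, 1, 1, 1, 1, 1, 1, 1), n = 22 boxes. Hook lengths by row (left-to-right, top-to-bottom): [20, 12, 11, 9, 8, 7, 6, 5, 4, 3, 2, 1]; [10, 2, 1]; [7]; [6]; [5]; [4]; [3]; [2]; [1]. Product of hooks = 96566722560000. So f^λ = 22! / 96566722560000 = 1124000727777607680000 / 96566722560000 = 11639628.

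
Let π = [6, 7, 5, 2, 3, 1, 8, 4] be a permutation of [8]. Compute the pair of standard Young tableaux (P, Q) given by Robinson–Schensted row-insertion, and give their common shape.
P = [1, 3, 4] / [2, 7, 8] / [5] / [6];  Q = [1, 2, 7] / [3, 5, 8] / [4] / [6];  common shape = (3, 3, 1, 1)

Row-insert the values π_1, π_2, … into P one at a time, bumping the leftmost entry strictly greater than the inserted value down to the next row. The recording tableau Q records, in position (i, j), the step at which that cell was added to P.
  Insert 6 (step 1): P = [6];  Q = [1]
  Insert 7 (step 2): P = [6, 7];  Q = [1, 2]
  Insert 5 (step 3): P = [5, 7] / [6];  Q = [1, 2] / [3]
  Insert 2 (step 4): P = [2, 7] / [5] / [6];  Q = [1, 2] / [3] / [4]
  Insert 3 (step 5): P = [2, 3] / [5, 7] / [6];  Q = [1, 2] / [3, 5] / [4]
  Insert 1 (step 6): P = [1, 3] / [2, 7] / [5] / [6];  Q = [1, 2] / [3, 5] / [4] / [6]
  Insert 8 (step 7): P = [1, 3, 8] / [2, 7] / [5] / [6];  Q = [1, 2, 7] / [3, 5] / [4] / [6]
  Insert 4 (step 8): P = [1, 3, 4] / [2, 7, 8] / [5] / [6];  Q = [1, 2, 7] / [3, 5, 8] / [4] / [6]
Final shape: (3, 3, 1, 1).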